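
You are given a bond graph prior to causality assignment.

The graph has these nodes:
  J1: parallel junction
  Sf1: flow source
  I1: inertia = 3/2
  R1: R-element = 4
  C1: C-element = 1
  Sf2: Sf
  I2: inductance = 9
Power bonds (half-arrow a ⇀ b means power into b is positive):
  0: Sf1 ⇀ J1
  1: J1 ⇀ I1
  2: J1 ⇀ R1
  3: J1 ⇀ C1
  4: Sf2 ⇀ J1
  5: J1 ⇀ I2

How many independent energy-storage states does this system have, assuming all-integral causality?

β0 |Sf1  (Sf1 (Sf) sets flow on bond)
β4 |Sf2  (Sf2 fixes flow; stroke at Sf2)
β1 |I1  (prefer integral on I1)
β3 |J1  (C1 outputs effort q/C1)
β2 |R1  (J1: bond 3 brought effort, rest push out)
β5 |I2  (common-e at J1 fixed by 3)

3  (C1, I1, I2 all integral)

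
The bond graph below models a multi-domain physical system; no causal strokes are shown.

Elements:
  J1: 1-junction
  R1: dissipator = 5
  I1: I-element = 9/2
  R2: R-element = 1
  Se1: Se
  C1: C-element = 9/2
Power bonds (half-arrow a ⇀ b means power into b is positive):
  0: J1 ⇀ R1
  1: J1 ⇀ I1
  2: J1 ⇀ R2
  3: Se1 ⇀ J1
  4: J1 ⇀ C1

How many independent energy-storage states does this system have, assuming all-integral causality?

bond 3 |J1  (Se1: effort source, stroke at far end)
bond 1 |I1  (I1 integral (f out))
bond 0 |J1  (common-f at J1 fixed by 1)
bond 2 |J1  (1-jn J1 has f-setter on 1)
bond 4 |J1  (common-f at J1 fixed by 1)

2  (C1, I1 all integral)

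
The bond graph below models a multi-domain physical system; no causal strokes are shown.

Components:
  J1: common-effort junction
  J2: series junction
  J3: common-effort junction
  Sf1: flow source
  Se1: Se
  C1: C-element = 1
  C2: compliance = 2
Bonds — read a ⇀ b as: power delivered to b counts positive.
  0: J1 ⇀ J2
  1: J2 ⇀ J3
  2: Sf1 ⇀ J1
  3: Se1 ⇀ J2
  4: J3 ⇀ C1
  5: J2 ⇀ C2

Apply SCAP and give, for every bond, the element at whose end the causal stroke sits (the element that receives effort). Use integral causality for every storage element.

β2 stroke at Sf1  (Sf1 (Sf) sets flow on bond)
β3 stroke at J2  (Se1 (Se) sets effort on bond)
β0 stroke at J1  (J1: last free bond brings effort in)
β1 stroke at J2  (J2 flow already set via bond 0)
β5 stroke at J2  (1-jn J2 has f-setter on 0)
β4 stroke at J3  (closing 0-jn rule on J3)

#0 |J1
#1 |J2
#2 |Sf1
#3 |J2
#4 |J3
#5 |J2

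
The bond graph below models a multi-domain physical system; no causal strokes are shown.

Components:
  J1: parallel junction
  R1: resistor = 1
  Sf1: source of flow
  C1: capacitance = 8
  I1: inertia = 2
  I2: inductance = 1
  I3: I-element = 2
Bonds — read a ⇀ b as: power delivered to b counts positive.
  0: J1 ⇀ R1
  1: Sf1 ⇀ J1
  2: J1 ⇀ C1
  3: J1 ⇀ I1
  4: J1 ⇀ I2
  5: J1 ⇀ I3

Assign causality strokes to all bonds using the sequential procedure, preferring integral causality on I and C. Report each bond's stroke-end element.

β0 →R1
β1 →Sf1
β2 →J1
β3 →I1
β4 →I2
β5 →I3

β1 →Sf1  (Sf1 fixes flow; stroke at Sf1)
β2 →J1  (C1 outputs effort q/C1)
β0 →R1  (common-e at J1 fixed by 2)
β3 →I1  (J1: bond 2 brought effort, rest push out)
β4 →I2  (J1: bond 2 brought effort, rest push out)
β5 →I3  (common-e at J1 fixed by 2)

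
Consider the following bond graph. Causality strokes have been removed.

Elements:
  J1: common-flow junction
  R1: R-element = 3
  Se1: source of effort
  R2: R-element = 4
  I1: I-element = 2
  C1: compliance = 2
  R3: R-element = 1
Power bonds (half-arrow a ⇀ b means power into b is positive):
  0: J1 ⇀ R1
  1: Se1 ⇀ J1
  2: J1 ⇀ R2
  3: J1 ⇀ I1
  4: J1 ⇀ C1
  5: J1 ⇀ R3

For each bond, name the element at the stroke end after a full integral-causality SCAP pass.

b1 stroke→J1  (Se1 fixes effort; stroke away)
b3 stroke→I1  (I1 integral (f out))
b0 stroke→J1  (common-f at J1 fixed by 3)
b2 stroke→J1  (1-jn J1 has f-setter on 3)
b4 stroke→J1  (common-f at J1 fixed by 3)
b5 stroke→J1  (1-jn J1 has f-setter on 3)

b0 stroke→J1
b1 stroke→J1
b2 stroke→J1
b3 stroke→I1
b4 stroke→J1
b5 stroke→J1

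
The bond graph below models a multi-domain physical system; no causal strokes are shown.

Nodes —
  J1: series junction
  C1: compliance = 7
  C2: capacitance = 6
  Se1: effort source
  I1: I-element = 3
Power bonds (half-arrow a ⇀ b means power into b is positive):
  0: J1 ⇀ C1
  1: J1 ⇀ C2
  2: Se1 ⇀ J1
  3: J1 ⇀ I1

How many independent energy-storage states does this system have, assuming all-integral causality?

3  (C1, C2, I1 all integral)

bond 2 |J1  (source Se1 imposes e)
bond 0 |J1  (C1 outputs effort q/C1)
bond 1 |J1  (C2 outputs effort q/C2)
bond 3 |I1  (closing 1-jn rule on J1)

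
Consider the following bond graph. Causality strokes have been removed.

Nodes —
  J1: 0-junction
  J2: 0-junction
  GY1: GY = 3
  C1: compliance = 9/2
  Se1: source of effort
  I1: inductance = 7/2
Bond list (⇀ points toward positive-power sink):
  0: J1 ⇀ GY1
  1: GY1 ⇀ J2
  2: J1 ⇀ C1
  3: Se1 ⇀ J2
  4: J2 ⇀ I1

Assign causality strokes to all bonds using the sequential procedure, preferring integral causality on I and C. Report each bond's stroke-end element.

bond 3 →J2  (Se1 fixes effort; stroke away)
bond 1 →GY1  (J2 effort already set via bond 3)
bond 4 →I1  (J2 effort already set via bond 3)
bond 0 →GY1  (GY GY1: same side as bond 1)
bond 2 →J1  (only one effort-in slot at J1)

β0 →GY1
β1 →GY1
β2 →J1
β3 →J2
β4 →I1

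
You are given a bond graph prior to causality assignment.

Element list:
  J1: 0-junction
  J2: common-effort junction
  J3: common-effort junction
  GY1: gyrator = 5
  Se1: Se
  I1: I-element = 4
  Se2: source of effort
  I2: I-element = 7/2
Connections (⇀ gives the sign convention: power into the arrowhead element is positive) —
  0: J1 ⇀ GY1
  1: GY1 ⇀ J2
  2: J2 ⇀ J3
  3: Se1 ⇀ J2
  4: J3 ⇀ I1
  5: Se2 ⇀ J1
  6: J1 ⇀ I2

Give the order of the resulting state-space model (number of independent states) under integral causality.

b3 →J2  (Se1: effort source, stroke at far end)
b5 →J1  (source Se2 imposes e)
b0 →GY1  (J1: bond 5 brought effort, rest push out)
b6 →I2  (0-jn J1 has e-setter on 5)
b1 →GY1  (0-jn J2 has e-setter on 3)
b2 →J3  (common-e at J2 fixed by 3)
b4 →I1  (common-e at J3 fixed by 2)

2  (I1, I2 all integral)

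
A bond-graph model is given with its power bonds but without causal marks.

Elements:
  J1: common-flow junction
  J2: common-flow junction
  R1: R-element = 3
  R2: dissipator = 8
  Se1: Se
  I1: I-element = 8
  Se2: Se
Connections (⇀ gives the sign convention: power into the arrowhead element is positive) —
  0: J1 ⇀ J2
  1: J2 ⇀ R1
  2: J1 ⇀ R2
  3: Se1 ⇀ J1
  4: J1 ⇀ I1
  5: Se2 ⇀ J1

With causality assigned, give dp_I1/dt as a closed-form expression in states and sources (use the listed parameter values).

β3 stroke→J1  (Se1 fixes effort; stroke away)
β5 stroke→J1  (source Se2 imposes e)
β4 stroke→I1  (I1 outputs flow p/I1)
β0 stroke→J1  (J1 flow already set via bond 4)
β2 stroke→J1  (common-f at J1 fixed by 4)
β1 stroke→J2  (J2: bond 0 brought flow, rest push out)

dp_I1/dt = E_Se1 + E_Se2 - 11*p_I1/8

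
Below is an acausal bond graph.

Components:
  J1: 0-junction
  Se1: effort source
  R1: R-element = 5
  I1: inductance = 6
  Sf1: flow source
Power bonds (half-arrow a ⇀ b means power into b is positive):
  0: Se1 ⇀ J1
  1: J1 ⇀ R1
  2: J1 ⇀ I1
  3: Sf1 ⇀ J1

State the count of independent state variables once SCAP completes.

b0 →J1  (Se1: effort source, stroke at far end)
b3 →Sf1  (Sf1: flow source, stroke at near end)
b1 →R1  (0-jn J1 has e-setter on 0)
b2 →I1  (0-jn J1 has e-setter on 0)

1  (I1 all integral)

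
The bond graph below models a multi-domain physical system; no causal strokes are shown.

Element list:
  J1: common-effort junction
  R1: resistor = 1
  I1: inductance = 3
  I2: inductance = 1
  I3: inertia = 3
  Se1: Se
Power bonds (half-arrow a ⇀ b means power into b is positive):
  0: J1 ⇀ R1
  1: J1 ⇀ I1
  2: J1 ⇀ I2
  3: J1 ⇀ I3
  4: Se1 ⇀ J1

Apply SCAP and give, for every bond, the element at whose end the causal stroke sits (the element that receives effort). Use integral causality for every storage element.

b4 →J1  (Se1 (Se) sets effort on bond)
b0 →R1  (J1 effort already set via bond 4)
b1 →I1  (J1: bond 4 brought effort, rest push out)
b2 →I2  (0-jn J1 has e-setter on 4)
b3 →I3  (J1: bond 4 brought effort, rest push out)

bond 0 |R1
bond 1 |I1
bond 2 |I2
bond 3 |I3
bond 4 |J1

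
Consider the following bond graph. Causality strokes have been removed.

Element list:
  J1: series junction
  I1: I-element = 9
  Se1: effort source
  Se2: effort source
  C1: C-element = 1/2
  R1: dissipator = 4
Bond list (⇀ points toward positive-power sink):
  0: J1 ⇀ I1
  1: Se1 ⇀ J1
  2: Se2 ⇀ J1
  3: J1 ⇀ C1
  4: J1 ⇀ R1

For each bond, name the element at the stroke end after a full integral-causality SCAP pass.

bond 1 →J1  (source Se1 imposes e)
bond 2 →J1  (Se2 fixes effort; stroke away)
bond 0 →I1  (I1 outputs flow p/I1)
bond 3 →J1  (common-f at J1 fixed by 0)
bond 4 →J1  (J1 flow already set via bond 0)

β0 stroke→I1
β1 stroke→J1
β2 stroke→J1
β3 stroke→J1
β4 stroke→J1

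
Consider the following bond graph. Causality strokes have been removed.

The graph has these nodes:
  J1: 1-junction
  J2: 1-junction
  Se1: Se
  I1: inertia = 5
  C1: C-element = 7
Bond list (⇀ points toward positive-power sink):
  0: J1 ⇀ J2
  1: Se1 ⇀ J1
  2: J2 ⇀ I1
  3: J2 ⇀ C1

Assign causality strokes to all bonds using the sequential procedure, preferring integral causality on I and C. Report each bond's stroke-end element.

b0 stroke at J2
b1 stroke at J1
b2 stroke at I1
b3 stroke at J2

β1 stroke→J1  (Se1 (Se) sets effort on bond)
β0 stroke→J2  (closing 1-jn rule on J1)
β2 stroke→I1  (I1 outputs flow p/I1)
β3 stroke→J2  (J2: bond 2 brought flow, rest push out)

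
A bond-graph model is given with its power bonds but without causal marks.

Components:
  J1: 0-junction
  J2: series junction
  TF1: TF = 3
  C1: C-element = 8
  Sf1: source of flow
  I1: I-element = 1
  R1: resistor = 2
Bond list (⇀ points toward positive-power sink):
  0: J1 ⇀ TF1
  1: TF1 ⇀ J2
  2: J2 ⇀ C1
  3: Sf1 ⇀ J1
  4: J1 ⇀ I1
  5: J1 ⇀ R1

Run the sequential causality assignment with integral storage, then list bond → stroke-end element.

#3 stroke at Sf1  (Sf1 (Sf) sets flow on bond)
#2 stroke at J2  (C1: C, integral causality)
#1 stroke at TF1  (only one flow-in slot at J2)
#0 stroke at J1  (TF TF1: opposite of bond 1)
#4 stroke at I1  (J1 effort already set via bond 0)
#5 stroke at R1  (common-e at J1 fixed by 0)

bond 0 stroke at J1
bond 1 stroke at TF1
bond 2 stroke at J2
bond 3 stroke at Sf1
bond 4 stroke at I1
bond 5 stroke at R1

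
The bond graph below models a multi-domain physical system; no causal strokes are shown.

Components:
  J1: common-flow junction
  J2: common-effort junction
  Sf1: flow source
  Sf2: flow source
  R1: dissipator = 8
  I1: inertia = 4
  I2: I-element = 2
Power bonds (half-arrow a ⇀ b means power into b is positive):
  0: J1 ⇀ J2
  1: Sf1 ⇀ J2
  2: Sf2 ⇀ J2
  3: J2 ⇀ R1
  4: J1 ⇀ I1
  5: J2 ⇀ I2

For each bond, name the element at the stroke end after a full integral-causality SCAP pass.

bond 0 stroke at J1
bond 1 stroke at Sf1
bond 2 stroke at Sf2
bond 3 stroke at J2
bond 4 stroke at I1
bond 5 stroke at I2

b1 |Sf1  (source Sf1 imposes f)
b2 |Sf2  (Sf2 (Sf) sets flow on bond)
b4 |I1  (prefer integral on I1)
b0 |J1  (common-f at J1 fixed by 4)
b5 |I2  (I2: I, integral causality)
b3 |J2  (only one effort-in slot at J2)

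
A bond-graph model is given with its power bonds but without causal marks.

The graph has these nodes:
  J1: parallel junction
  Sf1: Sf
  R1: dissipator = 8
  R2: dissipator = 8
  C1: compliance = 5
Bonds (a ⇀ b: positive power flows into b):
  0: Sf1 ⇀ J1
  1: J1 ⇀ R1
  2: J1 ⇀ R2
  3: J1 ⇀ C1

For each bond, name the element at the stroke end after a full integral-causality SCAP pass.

#0 stroke at Sf1
#1 stroke at R1
#2 stroke at R2
#3 stroke at J1

#0 stroke at Sf1  (source Sf1 imposes f)
#3 stroke at J1  (C1 outputs effort q/C1)
#1 stroke at R1  (J1: bond 3 brought effort, rest push out)
#2 stroke at R2  (0-jn J1 has e-setter on 3)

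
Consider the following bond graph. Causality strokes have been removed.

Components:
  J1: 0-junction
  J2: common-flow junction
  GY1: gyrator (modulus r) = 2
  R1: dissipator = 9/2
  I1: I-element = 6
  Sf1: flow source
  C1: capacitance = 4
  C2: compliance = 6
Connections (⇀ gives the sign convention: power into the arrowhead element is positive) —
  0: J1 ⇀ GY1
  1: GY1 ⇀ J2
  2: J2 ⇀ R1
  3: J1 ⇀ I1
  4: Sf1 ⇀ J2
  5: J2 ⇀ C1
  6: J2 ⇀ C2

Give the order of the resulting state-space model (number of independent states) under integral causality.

3  (C1, C2, I1 all integral)

b4 stroke at Sf1  (Sf1: flow source, stroke at near end)
b1 stroke at J2  (J2 flow already set via bond 4)
b2 stroke at J2  (1-jn J2 has f-setter on 4)
b5 stroke at J2  (J2 flow already set via bond 4)
b6 stroke at J2  (1-jn J2 has f-setter on 4)
b0 stroke at J1  (GY1 both-in/both-out from 1)
b3 stroke at I1  (J1: bond 0 brought effort, rest push out)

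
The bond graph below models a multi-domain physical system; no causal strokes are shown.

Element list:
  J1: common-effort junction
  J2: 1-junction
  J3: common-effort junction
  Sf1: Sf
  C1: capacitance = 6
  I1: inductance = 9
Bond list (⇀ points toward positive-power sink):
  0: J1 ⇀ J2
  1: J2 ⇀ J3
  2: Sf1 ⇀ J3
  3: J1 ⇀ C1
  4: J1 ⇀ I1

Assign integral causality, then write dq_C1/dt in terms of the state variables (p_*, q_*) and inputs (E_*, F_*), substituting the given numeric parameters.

dq_C1/dt = F_Sf1 - p_I1/9

bond 2 stroke→Sf1  (Sf1 (Sf) sets flow on bond)
bond 1 stroke→J3  (J3 needs exactly one e-in)
bond 0 stroke→J2  (1-jn J2 has f-setter on 1)
bond 3 stroke→J1  (C1: C, integral causality)
bond 4 stroke→I1  (J1 effort already set via bond 3)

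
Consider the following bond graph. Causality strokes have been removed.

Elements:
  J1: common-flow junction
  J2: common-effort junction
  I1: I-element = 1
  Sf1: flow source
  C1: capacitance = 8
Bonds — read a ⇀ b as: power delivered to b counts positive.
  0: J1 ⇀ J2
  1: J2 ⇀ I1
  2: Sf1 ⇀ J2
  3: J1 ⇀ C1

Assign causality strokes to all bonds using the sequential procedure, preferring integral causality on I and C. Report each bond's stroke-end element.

β0 |J2
β1 |I1
β2 |Sf1
β3 |J1

bond 2 |Sf1  (Sf1: flow source, stroke at near end)
bond 1 |I1  (I1 outputs flow p/I1)
bond 0 |J2  (J2: last free bond brings effort in)
bond 3 |J1  (J1 flow already set via bond 0)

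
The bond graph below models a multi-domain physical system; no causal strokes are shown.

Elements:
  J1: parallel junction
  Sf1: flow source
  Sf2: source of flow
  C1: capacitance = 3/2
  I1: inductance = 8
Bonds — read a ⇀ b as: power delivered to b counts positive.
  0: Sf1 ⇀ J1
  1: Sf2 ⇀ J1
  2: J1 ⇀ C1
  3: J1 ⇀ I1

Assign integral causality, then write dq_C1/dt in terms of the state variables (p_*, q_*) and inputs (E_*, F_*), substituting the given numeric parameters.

dq_C1/dt = F_Sf1 + F_Sf2 - p_I1/8

bond 0 stroke at Sf1  (Sf1 fixes flow; stroke at Sf1)
bond 1 stroke at Sf2  (Sf2: flow source, stroke at near end)
bond 2 stroke at J1  (C1 integral (e out))
bond 3 stroke at I1  (J1: bond 2 brought effort, rest push out)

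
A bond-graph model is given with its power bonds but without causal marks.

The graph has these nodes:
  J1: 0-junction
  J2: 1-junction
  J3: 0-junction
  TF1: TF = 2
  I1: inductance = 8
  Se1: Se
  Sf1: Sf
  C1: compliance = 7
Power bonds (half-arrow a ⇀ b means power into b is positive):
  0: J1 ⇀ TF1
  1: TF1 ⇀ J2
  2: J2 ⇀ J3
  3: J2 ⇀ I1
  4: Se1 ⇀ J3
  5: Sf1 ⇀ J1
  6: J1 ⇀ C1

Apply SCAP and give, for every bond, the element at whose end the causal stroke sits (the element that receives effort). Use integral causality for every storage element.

β0 stroke at TF1
β1 stroke at J2
β2 stroke at J2
β3 stroke at I1
β4 stroke at J3
β5 stroke at Sf1
β6 stroke at J1

#4 stroke→J3  (Se1: effort source, stroke at far end)
#5 stroke→Sf1  (Sf1: flow source, stroke at near end)
#2 stroke→J2  (0-jn J3 has e-setter on 4)
#3 stroke→I1  (I1 outputs flow p/I1)
#1 stroke→J2  (1-jn J2 has f-setter on 3)
#0 stroke→TF1  (through TF1, causality passes straight; one stroke at TF1)
#6 stroke→J1  (closing 0-jn rule on J1)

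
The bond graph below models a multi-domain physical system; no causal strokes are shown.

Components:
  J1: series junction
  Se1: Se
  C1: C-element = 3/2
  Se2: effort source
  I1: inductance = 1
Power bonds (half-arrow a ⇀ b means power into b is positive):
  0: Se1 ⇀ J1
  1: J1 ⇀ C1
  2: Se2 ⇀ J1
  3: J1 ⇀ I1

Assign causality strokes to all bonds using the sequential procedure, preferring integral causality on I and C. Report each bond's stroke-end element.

bond 0 stroke→J1
bond 1 stroke→J1
bond 2 stroke→J1
bond 3 stroke→I1

bond 0 stroke at J1  (Se1 (Se) sets effort on bond)
bond 2 stroke at J1  (Se2: effort source, stroke at far end)
bond 1 stroke at J1  (C1 outputs effort q/C1)
bond 3 stroke at I1  (J1: last free bond brings flow in)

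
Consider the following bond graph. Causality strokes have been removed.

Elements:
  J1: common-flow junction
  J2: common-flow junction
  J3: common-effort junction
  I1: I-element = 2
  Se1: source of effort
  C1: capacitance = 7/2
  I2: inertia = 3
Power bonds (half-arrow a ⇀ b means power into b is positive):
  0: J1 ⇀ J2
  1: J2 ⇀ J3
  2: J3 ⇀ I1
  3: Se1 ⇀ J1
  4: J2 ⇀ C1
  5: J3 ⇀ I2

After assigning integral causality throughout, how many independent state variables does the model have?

#3 stroke at J1  (Se1 fixes effort; stroke away)
#0 stroke at J2  (J1: last free bond brings flow in)
#2 stroke at I1  (I1 outputs flow p/I1)
#4 stroke at J2  (C1 integral (e out))
#1 stroke at J3  (J2: last free bond brings flow in)
#5 stroke at I2  (J3: bond 1 brought effort, rest push out)

3  (C1, I1, I2 all integral)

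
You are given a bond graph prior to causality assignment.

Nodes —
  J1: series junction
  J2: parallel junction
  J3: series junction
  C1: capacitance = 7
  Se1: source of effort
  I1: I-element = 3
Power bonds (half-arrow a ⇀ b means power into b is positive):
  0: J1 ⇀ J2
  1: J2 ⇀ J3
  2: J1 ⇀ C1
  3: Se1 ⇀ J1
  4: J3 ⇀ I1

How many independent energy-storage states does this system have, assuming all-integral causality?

#3 →J1  (Se1 fixes effort; stroke away)
#2 →J1  (prefer integral on C1)
#0 →J2  (only one flow-in slot at J1)
#1 →J3  (common-e at J2 fixed by 0)
#4 →I1  (J3 needs exactly one f-in)

2  (C1, I1 all integral)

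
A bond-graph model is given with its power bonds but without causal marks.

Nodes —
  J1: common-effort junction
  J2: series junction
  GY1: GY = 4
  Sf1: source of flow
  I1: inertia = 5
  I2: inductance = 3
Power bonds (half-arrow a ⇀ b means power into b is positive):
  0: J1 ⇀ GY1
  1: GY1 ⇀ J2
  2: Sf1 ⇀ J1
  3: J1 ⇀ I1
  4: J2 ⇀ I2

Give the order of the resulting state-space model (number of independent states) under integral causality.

2  (I1, I2 all integral)

β2 →Sf1  (Sf1 (Sf) sets flow on bond)
β3 →I1  (I1: I, integral causality)
β0 →J1  (only one effort-in slot at J1)
β1 →J2  (GY GY1: same side as bond 0)
β4 →I2  (closing 1-jn rule on J2)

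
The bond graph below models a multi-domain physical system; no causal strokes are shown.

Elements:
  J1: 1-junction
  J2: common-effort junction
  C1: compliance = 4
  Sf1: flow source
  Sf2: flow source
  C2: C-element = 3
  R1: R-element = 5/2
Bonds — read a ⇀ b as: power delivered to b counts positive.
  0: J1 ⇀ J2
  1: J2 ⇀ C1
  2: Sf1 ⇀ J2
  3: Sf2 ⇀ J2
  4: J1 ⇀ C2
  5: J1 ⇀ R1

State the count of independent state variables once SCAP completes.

b2 stroke at Sf1  (source Sf1 imposes f)
b3 stroke at Sf2  (source Sf2 imposes f)
b1 stroke at J2  (C1: C, integral causality)
b0 stroke at J1  (common-e at J2 fixed by 1)
b4 stroke at J1  (prefer integral on C2)
b5 stroke at R1  (closing 1-jn rule on J1)

2  (C1, C2 all integral)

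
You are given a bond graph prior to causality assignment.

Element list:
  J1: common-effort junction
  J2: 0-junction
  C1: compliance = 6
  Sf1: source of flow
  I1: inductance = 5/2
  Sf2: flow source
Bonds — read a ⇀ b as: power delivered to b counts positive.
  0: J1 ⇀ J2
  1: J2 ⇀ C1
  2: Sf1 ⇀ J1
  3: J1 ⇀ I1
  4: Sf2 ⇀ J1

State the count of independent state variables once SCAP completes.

2  (C1, I1 all integral)

b2 →Sf1  (Sf1 (Sf) sets flow on bond)
b4 →Sf2  (Sf2 fixes flow; stroke at Sf2)
b1 →J2  (C1: C, integral causality)
b0 →J1  (J2 effort already set via bond 1)
b3 →I1  (J1: bond 0 brought effort, rest push out)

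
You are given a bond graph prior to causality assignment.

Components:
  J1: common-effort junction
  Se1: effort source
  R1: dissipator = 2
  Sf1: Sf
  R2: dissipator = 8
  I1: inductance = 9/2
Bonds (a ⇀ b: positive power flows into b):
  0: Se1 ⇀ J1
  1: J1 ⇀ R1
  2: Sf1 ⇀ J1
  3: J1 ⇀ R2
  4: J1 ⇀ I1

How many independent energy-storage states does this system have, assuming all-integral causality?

1  (I1 all integral)

bond 0 stroke at J1  (source Se1 imposes e)
bond 2 stroke at Sf1  (Sf1: flow source, stroke at near end)
bond 1 stroke at R1  (0-jn J1 has e-setter on 0)
bond 3 stroke at R2  (0-jn J1 has e-setter on 0)
bond 4 stroke at I1  (J1 effort already set via bond 0)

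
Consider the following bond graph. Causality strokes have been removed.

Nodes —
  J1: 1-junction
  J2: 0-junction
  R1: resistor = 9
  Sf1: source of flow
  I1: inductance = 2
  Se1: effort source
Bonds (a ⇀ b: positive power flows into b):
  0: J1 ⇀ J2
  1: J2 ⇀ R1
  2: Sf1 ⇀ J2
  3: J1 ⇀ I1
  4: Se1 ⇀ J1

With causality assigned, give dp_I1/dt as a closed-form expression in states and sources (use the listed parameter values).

dp_I1/dt = E_Se1 - 9*F_Sf1 - 9*p_I1/2

bond 2 stroke at Sf1  (Sf1 fixes flow; stroke at Sf1)
bond 4 stroke at J1  (source Se1 imposes e)
bond 3 stroke at I1  (I1 integral (f out))
bond 0 stroke at J1  (common-f at J1 fixed by 3)
bond 1 stroke at J2  (closing 0-jn rule on J2)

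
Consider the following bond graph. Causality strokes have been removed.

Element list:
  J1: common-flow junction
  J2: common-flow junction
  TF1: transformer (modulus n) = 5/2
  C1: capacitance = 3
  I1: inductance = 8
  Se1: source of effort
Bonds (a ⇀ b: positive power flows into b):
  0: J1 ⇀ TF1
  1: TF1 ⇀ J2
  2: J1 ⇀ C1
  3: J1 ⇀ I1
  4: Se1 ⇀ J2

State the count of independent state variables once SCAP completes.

#4 stroke at J2  (source Se1 imposes e)
#1 stroke at TF1  (only one flow-in slot at J2)
#0 stroke at J1  (TF TF1: opposite of bond 1)
#2 stroke at J1  (C1: C, integral causality)
#3 stroke at I1  (J1 needs exactly one f-in)

2  (C1, I1 all integral)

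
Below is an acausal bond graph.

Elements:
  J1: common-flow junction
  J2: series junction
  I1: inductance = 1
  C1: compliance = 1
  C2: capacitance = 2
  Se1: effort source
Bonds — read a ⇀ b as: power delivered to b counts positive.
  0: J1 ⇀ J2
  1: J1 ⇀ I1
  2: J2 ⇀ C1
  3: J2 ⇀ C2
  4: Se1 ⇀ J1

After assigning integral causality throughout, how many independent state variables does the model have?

3  (C1, C2, I1 all integral)

#4 stroke at J1  (Se1: effort source, stroke at far end)
#1 stroke at I1  (I1 integral (f out))
#0 stroke at J1  (common-f at J1 fixed by 1)
#2 stroke at J2  (J2: bond 0 brought flow, rest push out)
#3 stroke at J2  (J2 flow already set via bond 0)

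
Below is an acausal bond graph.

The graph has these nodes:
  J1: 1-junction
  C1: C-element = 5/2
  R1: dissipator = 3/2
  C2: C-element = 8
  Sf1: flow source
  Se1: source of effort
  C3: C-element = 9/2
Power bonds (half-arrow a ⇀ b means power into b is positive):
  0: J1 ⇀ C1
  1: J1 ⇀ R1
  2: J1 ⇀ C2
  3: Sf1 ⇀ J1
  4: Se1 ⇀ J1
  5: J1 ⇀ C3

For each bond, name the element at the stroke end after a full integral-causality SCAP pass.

b0 stroke→J1
b1 stroke→J1
b2 stroke→J1
b3 stroke→Sf1
b4 stroke→J1
b5 stroke→J1

#3 stroke at Sf1  (Sf1: flow source, stroke at near end)
#4 stroke at J1  (source Se1 imposes e)
#0 stroke at J1  (common-f at J1 fixed by 3)
#1 stroke at J1  (J1: bond 3 brought flow, rest push out)
#2 stroke at J1  (J1 flow already set via bond 3)
#5 stroke at J1  (1-jn J1 has f-setter on 3)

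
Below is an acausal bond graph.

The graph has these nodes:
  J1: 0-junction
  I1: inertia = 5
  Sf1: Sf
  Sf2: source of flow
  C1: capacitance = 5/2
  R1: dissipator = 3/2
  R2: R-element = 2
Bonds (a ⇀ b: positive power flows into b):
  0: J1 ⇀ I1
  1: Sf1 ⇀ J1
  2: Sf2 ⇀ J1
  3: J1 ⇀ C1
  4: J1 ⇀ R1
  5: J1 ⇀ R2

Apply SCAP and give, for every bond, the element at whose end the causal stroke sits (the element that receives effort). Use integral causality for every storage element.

b1 →Sf1  (Sf1 (Sf) sets flow on bond)
b2 →Sf2  (source Sf2 imposes f)
b0 →I1  (I1: I, integral causality)
b3 →J1  (C1 integral (e out))
b4 →R1  (0-jn J1 has e-setter on 3)
b5 →R2  (J1 effort already set via bond 3)

b0 →I1
b1 →Sf1
b2 →Sf2
b3 →J1
b4 →R1
b5 →R2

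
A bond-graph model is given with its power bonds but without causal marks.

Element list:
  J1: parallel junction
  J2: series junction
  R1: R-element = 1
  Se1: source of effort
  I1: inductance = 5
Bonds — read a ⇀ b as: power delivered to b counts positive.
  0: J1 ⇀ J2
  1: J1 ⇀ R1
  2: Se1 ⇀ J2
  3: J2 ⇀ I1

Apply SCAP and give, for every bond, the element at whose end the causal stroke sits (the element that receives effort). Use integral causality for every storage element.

b0 stroke at J2
b1 stroke at J1
b2 stroke at J2
b3 stroke at I1

bond 2 |J2  (Se1: effort source, stroke at far end)
bond 3 |I1  (I1 outputs flow p/I1)
bond 0 |J2  (common-f at J2 fixed by 3)
bond 1 |J1  (closing 0-jn rule on J1)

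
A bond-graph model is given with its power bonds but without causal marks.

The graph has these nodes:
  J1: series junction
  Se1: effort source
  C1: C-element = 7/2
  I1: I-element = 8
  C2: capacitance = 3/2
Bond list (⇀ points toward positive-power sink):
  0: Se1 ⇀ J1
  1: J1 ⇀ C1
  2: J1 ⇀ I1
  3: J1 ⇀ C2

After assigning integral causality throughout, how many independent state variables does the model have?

3  (C1, C2, I1 all integral)

β0 stroke→J1  (Se1 (Se) sets effort on bond)
β1 stroke→J1  (prefer integral on C1)
β2 stroke→I1  (I1 outputs flow p/I1)
β3 stroke→J1  (J1: bond 2 brought flow, rest push out)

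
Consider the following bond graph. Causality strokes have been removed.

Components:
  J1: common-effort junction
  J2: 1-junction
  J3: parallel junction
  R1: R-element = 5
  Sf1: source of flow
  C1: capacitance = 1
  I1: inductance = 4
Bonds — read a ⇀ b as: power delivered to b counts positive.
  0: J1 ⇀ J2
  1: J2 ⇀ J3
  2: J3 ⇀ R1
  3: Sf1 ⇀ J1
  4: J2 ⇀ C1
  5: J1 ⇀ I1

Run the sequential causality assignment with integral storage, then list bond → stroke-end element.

#3 |Sf1  (source Sf1 imposes f)
#4 |J2  (C1 integral (e out))
#5 |I1  (I1: I, integral causality)
#0 |J1  (closing 0-jn rule on J1)
#1 |J2  (common-f at J2 fixed by 0)
#2 |J3  (only one effort-in slot at J3)

b0 stroke at J1
b1 stroke at J2
b2 stroke at J3
b3 stroke at Sf1
b4 stroke at J2
b5 stroke at I1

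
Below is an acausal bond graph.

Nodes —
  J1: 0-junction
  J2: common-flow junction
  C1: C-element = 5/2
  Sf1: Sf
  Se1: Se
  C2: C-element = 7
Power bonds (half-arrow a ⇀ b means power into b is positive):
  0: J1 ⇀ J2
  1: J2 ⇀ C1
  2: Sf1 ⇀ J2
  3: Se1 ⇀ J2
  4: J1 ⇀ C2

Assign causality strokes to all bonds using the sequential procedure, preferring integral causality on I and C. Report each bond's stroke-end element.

β0 stroke→J2
β1 stroke→J2
β2 stroke→Sf1
β3 stroke→J2
β4 stroke→J1

bond 2 stroke at Sf1  (Sf1: flow source, stroke at near end)
bond 3 stroke at J2  (source Se1 imposes e)
bond 0 stroke at J2  (common-f at J2 fixed by 2)
bond 1 stroke at J2  (1-jn J2 has f-setter on 2)
bond 4 stroke at J1  (J1: last free bond brings effort in)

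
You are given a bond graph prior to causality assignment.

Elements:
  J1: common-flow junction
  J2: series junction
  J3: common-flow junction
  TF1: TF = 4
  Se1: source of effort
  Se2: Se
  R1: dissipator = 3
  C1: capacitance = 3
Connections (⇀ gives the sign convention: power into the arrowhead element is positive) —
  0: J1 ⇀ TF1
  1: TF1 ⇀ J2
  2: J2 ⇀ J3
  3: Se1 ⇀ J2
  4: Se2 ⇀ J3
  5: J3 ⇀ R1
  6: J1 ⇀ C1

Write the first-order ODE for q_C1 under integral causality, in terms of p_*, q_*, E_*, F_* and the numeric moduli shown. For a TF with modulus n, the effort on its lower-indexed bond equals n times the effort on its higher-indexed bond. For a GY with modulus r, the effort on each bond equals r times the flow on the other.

b3 stroke at J2  (Se1: effort source, stroke at far end)
b4 stroke at J3  (Se2: effort source, stroke at far end)
b6 stroke at J1  (C1 integral (e out))
b0 stroke at TF1  (closing 1-jn rule on J1)
b1 stroke at J2  (TF1 one-in-one-out from 0)
b2 stroke at J3  (closing 1-jn rule on J2)
b5 stroke at R1  (J3 needs exactly one f-in)

dq_C1/dt = E_Se1/12 + E_Se2/12 - q_C1/144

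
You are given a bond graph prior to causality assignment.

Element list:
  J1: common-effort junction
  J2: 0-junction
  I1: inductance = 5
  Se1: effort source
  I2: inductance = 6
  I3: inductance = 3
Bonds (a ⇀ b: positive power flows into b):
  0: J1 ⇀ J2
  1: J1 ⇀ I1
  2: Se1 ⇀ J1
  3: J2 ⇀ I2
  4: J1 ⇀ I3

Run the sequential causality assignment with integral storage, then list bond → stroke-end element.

β2 stroke→J1  (source Se1 imposes e)
β0 stroke→J2  (J1 effort already set via bond 2)
β1 stroke→I1  (0-jn J1 has e-setter on 2)
β4 stroke→I3  (0-jn J1 has e-setter on 2)
β3 stroke→I2  (0-jn J2 has e-setter on 0)

bond 0 stroke→J2
bond 1 stroke→I1
bond 2 stroke→J1
bond 3 stroke→I2
bond 4 stroke→I3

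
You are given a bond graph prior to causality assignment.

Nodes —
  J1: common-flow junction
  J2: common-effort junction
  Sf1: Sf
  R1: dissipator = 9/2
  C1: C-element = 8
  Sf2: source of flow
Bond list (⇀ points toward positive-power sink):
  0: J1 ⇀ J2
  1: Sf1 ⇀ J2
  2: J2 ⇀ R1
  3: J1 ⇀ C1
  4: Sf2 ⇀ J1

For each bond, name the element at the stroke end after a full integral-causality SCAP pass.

β0 stroke at J1
β1 stroke at Sf1
β2 stroke at J2
β3 stroke at J1
β4 stroke at Sf2

b1 |Sf1  (Sf1: flow source, stroke at near end)
b4 |Sf2  (Sf2 (Sf) sets flow on bond)
b0 |J1  (J1: bond 4 brought flow, rest push out)
b3 |J1  (common-f at J1 fixed by 4)
b2 |J2  (only one effort-in slot at J2)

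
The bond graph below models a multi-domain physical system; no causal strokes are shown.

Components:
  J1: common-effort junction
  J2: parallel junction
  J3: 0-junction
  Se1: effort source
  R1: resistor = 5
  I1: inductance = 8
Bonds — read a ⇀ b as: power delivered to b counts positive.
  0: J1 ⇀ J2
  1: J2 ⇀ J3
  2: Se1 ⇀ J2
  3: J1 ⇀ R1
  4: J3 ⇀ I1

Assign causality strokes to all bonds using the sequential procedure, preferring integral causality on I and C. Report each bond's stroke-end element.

b0 stroke→J1
b1 stroke→J3
b2 stroke→J2
b3 stroke→R1
b4 stroke→I1

b2 stroke at J2  (source Se1 imposes e)
b0 stroke at J1  (0-jn J2 has e-setter on 2)
b1 stroke at J3  (J2: bond 2 brought effort, rest push out)
b4 stroke at I1  (0-jn J3 has e-setter on 1)
b3 stroke at R1  (J1 effort already set via bond 0)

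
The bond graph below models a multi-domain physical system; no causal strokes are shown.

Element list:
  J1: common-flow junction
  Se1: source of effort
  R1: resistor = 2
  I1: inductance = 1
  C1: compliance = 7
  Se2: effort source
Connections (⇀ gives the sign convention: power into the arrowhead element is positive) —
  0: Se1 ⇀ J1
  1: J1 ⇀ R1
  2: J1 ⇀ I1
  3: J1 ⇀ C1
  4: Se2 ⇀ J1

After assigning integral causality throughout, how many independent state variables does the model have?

2  (C1, I1 all integral)

bond 0 →J1  (Se1: effort source, stroke at far end)
bond 4 →J1  (Se2 fixes effort; stroke away)
bond 2 →I1  (I1 outputs flow p/I1)
bond 1 →J1  (J1 flow already set via bond 2)
bond 3 →J1  (J1 flow already set via bond 2)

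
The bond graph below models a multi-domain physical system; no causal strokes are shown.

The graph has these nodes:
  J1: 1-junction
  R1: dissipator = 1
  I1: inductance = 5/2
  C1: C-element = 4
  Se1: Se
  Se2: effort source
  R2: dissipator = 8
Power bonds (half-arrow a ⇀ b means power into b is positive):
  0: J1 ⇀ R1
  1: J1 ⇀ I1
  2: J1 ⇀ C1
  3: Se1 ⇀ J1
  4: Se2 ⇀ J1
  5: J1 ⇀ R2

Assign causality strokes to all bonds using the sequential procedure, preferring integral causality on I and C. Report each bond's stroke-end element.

#0 |J1
#1 |I1
#2 |J1
#3 |J1
#4 |J1
#5 |J1

β3 stroke at J1  (source Se1 imposes e)
β4 stroke at J1  (source Se2 imposes e)
β1 stroke at I1  (prefer integral on I1)
β0 stroke at J1  (J1: bond 1 brought flow, rest push out)
β2 stroke at J1  (J1: bond 1 brought flow, rest push out)
β5 stroke at J1  (J1: bond 1 brought flow, rest push out)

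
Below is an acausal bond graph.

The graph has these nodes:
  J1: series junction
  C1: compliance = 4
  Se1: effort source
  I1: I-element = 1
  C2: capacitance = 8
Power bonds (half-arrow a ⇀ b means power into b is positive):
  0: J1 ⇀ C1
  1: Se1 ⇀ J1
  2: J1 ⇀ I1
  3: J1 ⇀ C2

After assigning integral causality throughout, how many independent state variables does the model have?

3  (C1, C2, I1 all integral)

bond 1 →J1  (source Se1 imposes e)
bond 0 →J1  (prefer integral on C1)
bond 2 →I1  (I1 integral (f out))
bond 3 →J1  (J1 flow already set via bond 2)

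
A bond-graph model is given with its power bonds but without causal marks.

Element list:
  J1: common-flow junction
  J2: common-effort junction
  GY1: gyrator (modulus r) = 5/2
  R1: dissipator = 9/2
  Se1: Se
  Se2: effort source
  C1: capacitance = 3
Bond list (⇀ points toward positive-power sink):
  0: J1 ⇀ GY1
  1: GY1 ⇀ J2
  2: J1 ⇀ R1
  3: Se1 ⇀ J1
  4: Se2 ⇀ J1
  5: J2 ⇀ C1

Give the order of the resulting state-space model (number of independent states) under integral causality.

1  (C1 all integral)

#3 |J1  (Se1: effort source, stroke at far end)
#4 |J1  (source Se2 imposes e)
#5 |J2  (prefer integral on C1)
#1 |GY1  (J2 effort already set via bond 5)
#0 |GY1  (through GY1, causality inverts; strokes same side of GY1)
#2 |J1  (J1 flow already set via bond 0)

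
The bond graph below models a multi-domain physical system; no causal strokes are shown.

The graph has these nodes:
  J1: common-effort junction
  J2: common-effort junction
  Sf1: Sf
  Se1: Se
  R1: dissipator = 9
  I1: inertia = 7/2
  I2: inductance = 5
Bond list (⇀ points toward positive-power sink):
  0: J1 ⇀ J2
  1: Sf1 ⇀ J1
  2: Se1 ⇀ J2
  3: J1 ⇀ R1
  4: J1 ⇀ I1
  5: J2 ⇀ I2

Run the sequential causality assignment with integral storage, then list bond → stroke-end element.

b1 →Sf1  (source Sf1 imposes f)
b2 →J2  (Se1: effort source, stroke at far end)
b0 →J1  (J2: bond 2 brought effort, rest push out)
b5 →I2  (J2: bond 2 brought effort, rest push out)
b3 →R1  (J1: bond 0 brought effort, rest push out)
b4 →I1  (0-jn J1 has e-setter on 0)

β0 |J1
β1 |Sf1
β2 |J2
β3 |R1
β4 |I1
β5 |I2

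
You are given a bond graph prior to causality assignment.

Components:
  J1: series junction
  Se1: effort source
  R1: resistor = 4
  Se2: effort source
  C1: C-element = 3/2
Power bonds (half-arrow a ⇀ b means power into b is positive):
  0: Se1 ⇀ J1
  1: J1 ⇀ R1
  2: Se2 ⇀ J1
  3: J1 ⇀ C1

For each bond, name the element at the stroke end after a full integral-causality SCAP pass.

#0 stroke at J1  (Se1 fixes effort; stroke away)
#2 stroke at J1  (Se2 (Se) sets effort on bond)
#3 stroke at J1  (prefer integral on C1)
#1 stroke at R1  (J1 needs exactly one f-in)

bond 0 stroke→J1
bond 1 stroke→R1
bond 2 stroke→J1
bond 3 stroke→J1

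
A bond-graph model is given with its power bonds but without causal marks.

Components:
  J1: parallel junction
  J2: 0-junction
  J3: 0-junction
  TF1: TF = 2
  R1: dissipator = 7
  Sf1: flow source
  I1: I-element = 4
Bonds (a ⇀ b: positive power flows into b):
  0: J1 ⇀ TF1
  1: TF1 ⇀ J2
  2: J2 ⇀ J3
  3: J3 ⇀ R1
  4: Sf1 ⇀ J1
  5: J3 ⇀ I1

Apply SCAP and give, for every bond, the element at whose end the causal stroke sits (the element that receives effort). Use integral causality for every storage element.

β4 →Sf1  (Sf1 fixes flow; stroke at Sf1)
β0 →J1  (J1 needs exactly one e-in)
β1 →TF1  (TF TF1: opposite of bond 0)
β2 →J2  (J2 needs exactly one e-in)
β5 →I1  (prefer integral on I1)
β3 →J3  (only one effort-in slot at J3)

b0 stroke at J1
b1 stroke at TF1
b2 stroke at J2
b3 stroke at J3
b4 stroke at Sf1
b5 stroke at I1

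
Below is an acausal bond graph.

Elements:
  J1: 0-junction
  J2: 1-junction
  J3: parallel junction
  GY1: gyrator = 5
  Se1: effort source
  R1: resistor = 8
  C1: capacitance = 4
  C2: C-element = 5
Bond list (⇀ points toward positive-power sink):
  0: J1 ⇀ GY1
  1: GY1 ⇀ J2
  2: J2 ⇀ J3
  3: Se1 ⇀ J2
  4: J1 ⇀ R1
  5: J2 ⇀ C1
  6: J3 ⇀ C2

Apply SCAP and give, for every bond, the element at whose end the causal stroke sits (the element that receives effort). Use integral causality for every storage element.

#0 stroke at GY1
#1 stroke at GY1
#2 stroke at J2
#3 stroke at J2
#4 stroke at J1
#5 stroke at J2
#6 stroke at J3

b3 |J2  (Se1: effort source, stroke at far end)
b5 |J2  (C1: C, integral causality)
b6 |J3  (C2 integral (e out))
b2 |J2  (0-jn J3 has e-setter on 6)
b1 |GY1  (J2: last free bond brings flow in)
b0 |GY1  (GY GY1: same side as bond 1)
b4 |J1  (J1 needs exactly one e-in)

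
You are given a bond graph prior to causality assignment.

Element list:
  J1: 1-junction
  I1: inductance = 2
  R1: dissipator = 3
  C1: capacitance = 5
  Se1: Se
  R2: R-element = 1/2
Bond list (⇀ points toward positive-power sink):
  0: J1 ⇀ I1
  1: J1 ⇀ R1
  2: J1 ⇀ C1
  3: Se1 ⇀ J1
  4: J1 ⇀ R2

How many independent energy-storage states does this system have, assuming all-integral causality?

2  (C1, I1 all integral)

b3 →J1  (Se1 fixes effort; stroke away)
b0 →I1  (prefer integral on I1)
b1 →J1  (J1 flow already set via bond 0)
b2 →J1  (J1: bond 0 brought flow, rest push out)
b4 →J1  (J1 flow already set via bond 0)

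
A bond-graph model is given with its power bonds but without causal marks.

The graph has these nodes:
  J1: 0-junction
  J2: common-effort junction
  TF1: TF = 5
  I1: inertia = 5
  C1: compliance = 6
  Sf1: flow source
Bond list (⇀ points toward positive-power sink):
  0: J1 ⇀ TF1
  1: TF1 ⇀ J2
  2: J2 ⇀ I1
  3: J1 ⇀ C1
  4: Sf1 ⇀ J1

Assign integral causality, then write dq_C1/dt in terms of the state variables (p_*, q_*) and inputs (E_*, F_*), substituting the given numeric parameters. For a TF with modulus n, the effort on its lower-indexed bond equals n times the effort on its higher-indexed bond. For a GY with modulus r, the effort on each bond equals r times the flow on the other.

b4 stroke→Sf1  (source Sf1 imposes f)
b2 stroke→I1  (I1 integral (f out))
b1 stroke→J2  (J2: last free bond brings effort in)
b0 stroke→TF1  (TF1 one-in-one-out from 1)
b3 stroke→J1  (J1: last free bond brings effort in)

dq_C1/dt = F_Sf1 - p_I1/25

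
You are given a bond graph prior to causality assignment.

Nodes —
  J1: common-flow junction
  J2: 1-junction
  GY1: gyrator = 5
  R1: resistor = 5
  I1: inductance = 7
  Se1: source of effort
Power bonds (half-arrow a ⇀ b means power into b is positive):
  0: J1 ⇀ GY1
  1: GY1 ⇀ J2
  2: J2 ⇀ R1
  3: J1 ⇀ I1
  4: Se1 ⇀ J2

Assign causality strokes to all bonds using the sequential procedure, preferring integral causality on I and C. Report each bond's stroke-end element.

β4 stroke at J2  (source Se1 imposes e)
β3 stroke at I1  (prefer integral on I1)
β0 stroke at J1  (common-f at J1 fixed by 3)
β1 stroke at J2  (GY GY1: same side as bond 0)
β2 stroke at R1  (J2 needs exactly one f-in)

β0 stroke at J1
β1 stroke at J2
β2 stroke at R1
β3 stroke at I1
β4 stroke at J2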